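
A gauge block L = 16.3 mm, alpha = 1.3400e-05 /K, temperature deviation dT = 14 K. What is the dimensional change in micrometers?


dL = L * alpha * dT
= 16.3 * 1.3400e-05 * 14
= 0.0030579 mm
dL_um = 0.0030579 * 1000 = 3.0579 um

3.0579


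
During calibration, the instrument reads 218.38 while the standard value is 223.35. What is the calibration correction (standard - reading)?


Correction = standard - reading
= 223.35 - 218.38
= 4.9700

4.9700


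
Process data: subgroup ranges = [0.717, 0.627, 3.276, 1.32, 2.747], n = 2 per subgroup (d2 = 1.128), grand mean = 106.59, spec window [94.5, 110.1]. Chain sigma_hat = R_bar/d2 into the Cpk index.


R_bar = (0.717 + 0.627 + 3.276 + 1.32 + 2.747) / 5 = 1.7374
sigma = R_bar / d2 = 1.7374 / 1.128 = 1.5402482
Cp = (USL - LSL)/(6*sigma) = (110.1 - 94.5)/(6*1.5402482) = 1.6880
Cpu = (110.1 - 106.59)/(3*1.5402482) = 0.7596
Cpl = (106.59 - 94.5)/(3*1.5402482) = 2.6165
Cpk = min(Cpu, Cpl) = 0.7596

0.7596


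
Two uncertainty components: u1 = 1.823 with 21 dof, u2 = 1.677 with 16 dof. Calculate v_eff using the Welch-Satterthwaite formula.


uc = sqrt(u1^2 + u2^2) = sqrt(1.823^2 + 1.677^2) = 2.477026
v_eff = uc^4 / (u1^4/v1 + u2^4/v2)
= 2.477026^4 / (1.823^4/21 + 1.677^4/16)
= 37.646297 / 1.020254
v_eff = 36.8989

36.8989


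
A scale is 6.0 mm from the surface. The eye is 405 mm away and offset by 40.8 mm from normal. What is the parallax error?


error = h * offset / d
= 6.0 * 40.8 / 405
= 0.6044

0.6044


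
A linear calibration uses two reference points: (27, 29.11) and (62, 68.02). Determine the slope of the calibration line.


slope = (y2 - y1) / (x2 - x1)
= (68.02 - 29.11) / (62 - 27)
= 38.9100 / 35
= 1.1117

1.1117


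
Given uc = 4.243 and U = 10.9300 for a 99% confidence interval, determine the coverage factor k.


k = U / uc
k = 10.9300 / 4.243
k = 2.576

2.576


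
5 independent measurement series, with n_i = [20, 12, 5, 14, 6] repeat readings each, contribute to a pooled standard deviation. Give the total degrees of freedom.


nu = sum_i (n_i - 1)
nu = ((20 - 1) + (12 - 1) + (5 - 1) + (14 - 1) + (6 - 1))
nu = 19 + 11 + 4 + 13 + 5
nu = 52

52


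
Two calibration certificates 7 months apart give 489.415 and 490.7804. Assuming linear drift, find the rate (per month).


rate = (v2 - v1) / months
= (490.7804 - 489.415) / 7
= 1.3654 / 7
= 0.1951

0.1951


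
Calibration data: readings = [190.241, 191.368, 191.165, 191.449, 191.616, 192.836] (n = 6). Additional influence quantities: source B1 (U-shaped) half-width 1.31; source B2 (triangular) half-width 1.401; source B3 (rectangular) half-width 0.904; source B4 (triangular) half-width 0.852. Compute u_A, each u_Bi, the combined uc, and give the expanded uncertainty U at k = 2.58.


mean = (190.241 + 191.368 + 191.165 + 191.449 + 191.616 + 192.836) / 6 = 191.4458333
s = sqrt(sum((x - mean)^2)/(n-1)) = 0.83643037
u_A = s / sqrt(n) = 0.83643037 / sqrt(6) = 0.34147127
u_B1 = 1.31 / sqrt(2) = 0.92630988
u_B2 = 1.401 / sqrt(6) = 0.57195585
u_B3 = 0.904 / sqrt(3) = 0.52192464
u_B4 = 0.852 / sqrt(6) = 0.34782754
uc = sqrt(0.34147127^2 + 0.92630988^2 + 0.57195585^2 + 0.52192464^2 + 0.34782754^2) = 1.301989
U = k * uc = 2.58 * 1.301989
U = 3.3591

3.3591


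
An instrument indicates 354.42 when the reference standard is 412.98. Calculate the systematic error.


Systematic error = measured - true
= 354.42 - 412.98
= -58.5600

-58.5600


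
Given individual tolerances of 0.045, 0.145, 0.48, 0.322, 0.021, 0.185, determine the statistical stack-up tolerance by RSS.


RSS = sqrt(0.045^2 + 0.145^2 + 0.48^2 + 0.322^2 + 0.021^2 + 0.185^2)
= sqrt(0.3918)
= 0.6259

0.6259


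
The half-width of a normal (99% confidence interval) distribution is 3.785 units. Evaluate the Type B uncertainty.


u_B = half_width / 2.576
u_B = 3.785 / 2.576
u_B = 1.4693

1.4693


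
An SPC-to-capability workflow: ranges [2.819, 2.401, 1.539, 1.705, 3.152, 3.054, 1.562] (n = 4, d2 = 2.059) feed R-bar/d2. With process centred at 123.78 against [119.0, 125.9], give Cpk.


R_bar = (2.819 + 2.401 + 1.539 + 1.705 + 3.152 + 3.054 + 1.562) / 7 = 2.3188571
sigma = R_bar / d2 = 2.3188571 / 2.059 = 1.1262055
Cp = (USL - LSL)/(6*sigma) = (125.9 - 119.0)/(6*1.1262055) = 1.0211
Cpu = (125.9 - 123.78)/(3*1.1262055) = 0.6275
Cpl = (123.78 - 119.0)/(3*1.1262055) = 1.4148
Cpk = min(Cpu, Cpl) = 0.6275

0.6275


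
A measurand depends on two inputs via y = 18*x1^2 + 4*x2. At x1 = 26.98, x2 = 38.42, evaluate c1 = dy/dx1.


y = 18*x1^2 + 4*x2
dy/dx1 = 2*18*x1
Evaluate at x1 = 26.98: c1 = 36 * 26.98
c1 = 971.2800

971.2800


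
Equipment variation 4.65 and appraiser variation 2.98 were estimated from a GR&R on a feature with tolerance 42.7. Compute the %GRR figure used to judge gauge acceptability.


GRR = sqrt(EV^2 + AV^2) = sqrt(4.65^2 + 2.98^2) = 5.5229431
%GRR = GRR / tol * 100 = 5.5229431 / 42.7 * 100
%GRR = 12.9343

12.9343


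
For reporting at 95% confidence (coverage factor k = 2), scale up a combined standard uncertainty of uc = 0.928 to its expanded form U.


U = k * uc
U = 2 * 0.928
U = 1.8560

1.8560


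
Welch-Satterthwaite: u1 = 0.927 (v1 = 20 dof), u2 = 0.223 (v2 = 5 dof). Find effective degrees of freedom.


uc = sqrt(u1^2 + u2^2) = sqrt(0.927^2 + 0.223^2) = 0.95344533
v_eff = uc^4 / (u1^4/v1 + u2^4/v2)
= 0.95344533^4 / (0.927^4/20 + 0.223^4/5)
= 0.82638644 / 0.037416911
v_eff = 22.0859

22.0859


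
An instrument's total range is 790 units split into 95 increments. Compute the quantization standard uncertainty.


resolution = range / divisions
resolution = 790 / 95 = 8.3157895
u_res = resolution / (2*sqrt(3))
u_res = 8.3157895 / 3.4641016
u_res = 2.4006

2.4006


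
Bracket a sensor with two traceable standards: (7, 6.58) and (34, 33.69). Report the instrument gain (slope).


slope = (y2 - y1) / (x2 - x1)
= (33.69 - 6.58) / (34 - 7)
= 27.1100 / 27
= 1.0041

1.0041


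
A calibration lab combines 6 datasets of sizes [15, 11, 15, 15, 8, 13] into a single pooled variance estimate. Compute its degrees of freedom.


nu = sum_i (n_i - 1)
nu = ((15 - 1) + (11 - 1) + (15 - 1) + (15 - 1) + (8 - 1) + (13 - 1))
nu = 14 + 10 + 14 + 14 + 7 + 12
nu = 71

71


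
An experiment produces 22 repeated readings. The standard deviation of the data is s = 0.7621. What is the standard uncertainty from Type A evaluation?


u_A = s / sqrt(n)
u_A = 0.7621 / sqrt(22)
u_A = 0.7621 / 4.6904158
u_A = 0.1625

0.1625


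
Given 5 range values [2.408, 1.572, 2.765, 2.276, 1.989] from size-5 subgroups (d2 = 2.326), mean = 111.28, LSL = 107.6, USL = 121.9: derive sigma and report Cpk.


R_bar = (2.408 + 1.572 + 2.765 + 2.276 + 1.989) / 5 = 2.202
sigma = R_bar / d2 = 2.202 / 2.326 = 0.9466896
Cp = (USL - LSL)/(6*sigma) = (121.9 - 107.6)/(6*0.9466896) = 2.5175
Cpu = (121.9 - 111.28)/(3*0.9466896) = 3.7393
Cpl = (111.28 - 107.6)/(3*0.9466896) = 1.2957
Cpk = min(Cpu, Cpl) = 1.2957

1.2957


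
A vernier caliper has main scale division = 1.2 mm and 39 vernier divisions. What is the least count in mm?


LC = MSD / n_div
= 1.2 / 39
= 0.0308

0.0308


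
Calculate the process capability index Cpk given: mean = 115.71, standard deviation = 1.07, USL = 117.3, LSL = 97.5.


Cpu = (USL - mean) / (3*sigma) = (117.3 - 115.71) / (3*1.07) = 0.4953
Cpl = (mean - LSL) / (3*sigma) = (115.71 - 97.5) / (3*1.07) = 5.6729
Cpk = min(Cpu, Cpl) = 0.4953

0.4953


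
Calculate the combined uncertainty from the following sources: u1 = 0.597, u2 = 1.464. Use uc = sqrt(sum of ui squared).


uc = sqrt(0.597^2 + 1.464^2)
uc = sqrt(2.499705)
uc = 1.5810

1.5810


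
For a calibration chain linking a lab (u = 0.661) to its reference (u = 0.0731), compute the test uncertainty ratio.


TUR = u_lab / u_ref
= 0.661 / 0.0731
= 9.0424

9.0424


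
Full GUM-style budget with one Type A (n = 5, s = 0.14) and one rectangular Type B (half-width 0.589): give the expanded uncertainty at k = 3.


u_A = s / sqrt(n) = 0.14 / sqrt(5) = 0.062609903
u_B = half_width / sqrt(3) = 0.589 / sqrt(3) = 0.34005931
uc = sqrt(u_A^2 + u_B^2) = sqrt(0.062609903^2 + 0.34005931^2) = 0.34577498
U = k * uc = 3 * 0.34577498
U = 1.0373

1.0373


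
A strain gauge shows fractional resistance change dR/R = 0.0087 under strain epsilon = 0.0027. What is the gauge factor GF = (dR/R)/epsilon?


GF = (dR/R) / epsilon
= 0.0087 / 0.0027
= 3.2222

3.2222


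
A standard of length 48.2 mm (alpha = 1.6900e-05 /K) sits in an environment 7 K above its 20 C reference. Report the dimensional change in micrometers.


dL = L * alpha * dT
= 48.2 * 1.6900e-05 * 7
= 0.0057021 mm
dL_um = 0.0057021 * 1000 = 5.7021 um

5.7021


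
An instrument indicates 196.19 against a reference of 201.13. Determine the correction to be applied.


Correction = standard - reading
= 201.13 - 196.19
= 4.9400

4.9400


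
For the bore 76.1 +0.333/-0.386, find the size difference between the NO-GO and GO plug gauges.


GO = nominal - lower_tol (smallest hole = maximum material condition)
GO = 76.1 - 0.386 = 75.714
NO-GO = nominal + upper_tol (largest hole = least material condition)
NO-GO = 76.1 + 0.333 = 76.433
spread = NO-GO - GO = 76.433 - 75.714 = 0.7190

0.7190


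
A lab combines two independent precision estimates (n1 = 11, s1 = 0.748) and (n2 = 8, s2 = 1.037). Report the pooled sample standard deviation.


s_p = sqrt(((n1-1)*s1^2 + (n2-1)*s2^2) / (n1+n2-2))
numerator = (11-1)*0.748^2 + (8-1)*1.037^2 = 5.59504 + 7.527583 = 13.122623
denominator = 11 + 8 - 2 = 17
s_p^2 = 13.122623 / 17 = 0.771919
s_p = sqrt(0.771919) = 0.8786

0.8786


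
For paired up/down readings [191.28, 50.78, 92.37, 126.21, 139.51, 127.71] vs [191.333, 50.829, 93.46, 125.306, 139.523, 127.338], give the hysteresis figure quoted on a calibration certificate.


|191.28 - 191.333| = 0.0530
|50.78 - 50.829| = 0.0490
|92.37 - 93.46| = 1.0900
|126.21 - 125.306| = 0.9040
|139.51 - 139.523| = 0.0130
|127.71 - 127.338| = 0.3720
hysteresis = max(diffs) = 1.0900

1.0900


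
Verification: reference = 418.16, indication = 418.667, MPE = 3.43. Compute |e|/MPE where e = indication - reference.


e = indication - reference = 418.667 - 418.16 = 0.5070
|e| = 0.5070
ratio = |e| / MPE = 0.5070 / 3.43
ratio = 0.1478

0.1478


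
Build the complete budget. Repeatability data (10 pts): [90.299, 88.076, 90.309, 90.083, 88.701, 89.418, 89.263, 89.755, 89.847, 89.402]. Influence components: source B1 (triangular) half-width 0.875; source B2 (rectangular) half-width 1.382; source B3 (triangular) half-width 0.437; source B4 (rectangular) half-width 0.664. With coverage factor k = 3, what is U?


mean = (90.299 + 88.076 + 90.309 + 90.083 + 88.701 + 89.418 + 89.263 + 89.755 + 89.847 + 89.402) / 10 = 89.5153
s = sqrt(sum((x - mean)^2)/(n-1)) = 0.71137879
u_A = s / sqrt(n) = 0.71137879 / sqrt(10) = 0.22495773
u_B1 = 0.875 / sqrt(6) = 0.35721725
u_B2 = 1.382 / sqrt(3) = 0.79789807
u_B3 = 0.437 / sqrt(6) = 0.1784045
u_B4 = 0.664 / sqrt(3) = 0.38336058
uc = sqrt(0.22495773^2 + 0.35721725^2 + 0.79789807^2 + 0.1784045^2 + 0.38336058^2) = 0.99681742
U = k * uc = 3 * 0.99681742
U = 2.9905

2.9905


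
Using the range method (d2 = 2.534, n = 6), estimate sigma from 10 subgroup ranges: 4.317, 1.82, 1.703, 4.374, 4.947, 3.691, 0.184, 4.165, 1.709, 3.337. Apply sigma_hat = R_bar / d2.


R_bar = (4.317 + 1.82 + 1.703 + 4.374 + 4.947 + 3.691 + 0.184 + 4.165 + 1.709 + 3.337) / 10
R_bar = 30.247 / 10 = 3.0247
sigma_hat = R_bar / d2 = 3.0247 / 2.534 = 1.1936

1.1936


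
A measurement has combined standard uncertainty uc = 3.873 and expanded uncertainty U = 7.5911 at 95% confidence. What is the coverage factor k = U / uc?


k = U / uc
k = 7.5911 / 3.873
k = 1.96

1.96


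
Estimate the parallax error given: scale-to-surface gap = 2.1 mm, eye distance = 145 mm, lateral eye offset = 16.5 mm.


error = h * offset / d
= 2.1 * 16.5 / 145
= 0.2390

0.2390


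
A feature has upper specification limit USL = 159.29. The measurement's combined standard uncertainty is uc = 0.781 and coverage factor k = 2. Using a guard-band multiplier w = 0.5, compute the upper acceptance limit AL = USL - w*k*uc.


U = k * uc = 2 * 0.781 = 1.562
guard band g = w * U = 0.5 * 1.562 = 0.781
AL = USL - g = 159.29 - 0.781
AL = 158.5090

158.5090


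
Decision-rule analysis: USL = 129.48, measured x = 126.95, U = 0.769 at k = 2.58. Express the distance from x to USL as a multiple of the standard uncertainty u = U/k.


u = U / k = 0.769 / 2.58 = 0.29806202
margin = |USL - x| = |129.48 - 126.95| = 2.53
z = margin / u = 2.53 / 0.29806202
z = 8.4882

8.4882


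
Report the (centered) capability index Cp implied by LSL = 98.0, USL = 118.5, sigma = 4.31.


Cp = (USL - LSL) / (6 * sigma)
= (118.5 - 98.0) / (6 * 4.31)
= 20.5000 / 25.8600
= 0.7927

0.7927


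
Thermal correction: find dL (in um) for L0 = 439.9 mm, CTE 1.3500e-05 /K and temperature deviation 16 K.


dL = L * alpha * dT
= 439.9 * 1.3500e-05 * 16
= 0.0950184 mm
dL_um = 0.0950184 * 1000 = 95.0184 um

95.0184


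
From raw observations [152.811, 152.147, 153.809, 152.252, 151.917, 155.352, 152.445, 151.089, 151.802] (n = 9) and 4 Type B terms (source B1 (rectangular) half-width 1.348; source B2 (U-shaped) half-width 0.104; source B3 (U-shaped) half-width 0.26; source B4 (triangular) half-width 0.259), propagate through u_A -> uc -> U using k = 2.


mean = (152.811 + 152.147 + 153.809 + 152.252 + 151.917 + 155.352 + 152.445 + 151.089 + 151.802) / 9 = 152.6248889
s = sqrt(sum((x - mean)^2)/(n-1)) = 1.2654487
u_A = s / sqrt(n) = 1.2654487 / sqrt(9) = 0.42181623
u_B1 = 1.348 / sqrt(3) = 0.77826816
u_B2 = 0.104 / sqrt(2) = 0.073539105
u_B3 = 0.26 / sqrt(2) = 0.18384776
u_B4 = 0.259 / sqrt(6) = 0.10573631
uc = sqrt(0.42181623^2 + 0.77826816^2 + 0.073539105^2 + 0.18384776^2 + 0.10573631^2) = 0.91324609
U = k * uc = 2 * 0.91324609
U = 1.8265

1.8265


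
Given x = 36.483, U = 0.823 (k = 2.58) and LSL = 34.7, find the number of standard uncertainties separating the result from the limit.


u = U / k = 0.823 / 2.58 = 0.31899225
margin = |LSL - x| = |34.7 - 36.483| = 1.783
z = margin / u = 1.783 / 0.31899225
z = 5.5895

5.5895


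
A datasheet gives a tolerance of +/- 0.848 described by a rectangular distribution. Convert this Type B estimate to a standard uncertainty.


u_B = half_width / sqrt(3)
u_B = 0.848 / 1.7320508
u_B = 0.4896

0.4896


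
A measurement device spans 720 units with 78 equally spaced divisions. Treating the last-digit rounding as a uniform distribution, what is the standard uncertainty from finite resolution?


resolution = range / divisions
resolution = 720 / 78 = 9.2307692
u_res = resolution / (2*sqrt(3))
u_res = 9.2307692 / 3.4641016
u_res = 2.6647

2.6647


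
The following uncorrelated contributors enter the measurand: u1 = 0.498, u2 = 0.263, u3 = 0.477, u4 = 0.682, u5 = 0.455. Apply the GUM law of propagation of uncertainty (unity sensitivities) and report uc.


uc = sqrt(0.498^2 + 0.263^2 + 0.477^2 + 0.682^2 + 0.455^2)
uc = sqrt(1.216851)
uc = 1.1031

1.1031


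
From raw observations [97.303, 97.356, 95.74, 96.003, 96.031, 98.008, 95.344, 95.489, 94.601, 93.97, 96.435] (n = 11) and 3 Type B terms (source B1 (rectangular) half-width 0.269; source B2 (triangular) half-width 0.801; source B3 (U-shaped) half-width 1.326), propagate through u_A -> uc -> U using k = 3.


mean = (97.303 + 97.356 + 95.74 + 96.003 + 96.031 + 98.008 + 95.344 + 95.489 + 94.601 + 93.97 + 96.435) / 11 = 96.02545455
s = sqrt(sum((x - mean)^2)/(n-1)) = 1.2078425
u_A = s / sqrt(n) = 1.2078425 / sqrt(11) = 0.36417822
u_B1 = 0.269 / sqrt(3) = 0.15530722
u_B2 = 0.801 / sqrt(6) = 0.32700688
u_B3 = 1.326 / sqrt(2) = 0.93762359
uc = sqrt(0.36417822^2 + 0.15530722^2 + 0.32700688^2 + 0.93762359^2) = 1.0690265
U = k * uc = 3 * 1.0690265
U = 3.2071

3.2071


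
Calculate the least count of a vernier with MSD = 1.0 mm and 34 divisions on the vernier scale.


LC = MSD / n_div
= 1.0 / 34
= 0.0294

0.0294


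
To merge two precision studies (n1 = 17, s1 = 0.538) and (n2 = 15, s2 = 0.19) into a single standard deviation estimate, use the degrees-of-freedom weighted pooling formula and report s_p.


s_p = sqrt(((n1-1)*s1^2 + (n2-1)*s2^2) / (n1+n2-2))
numerator = (17-1)*0.538^2 + (15-1)*0.19^2 = 4.631104 + 0.5054 = 5.136504
denominator = 17 + 15 - 2 = 30
s_p^2 = 5.136504 / 30 = 0.1712168
s_p = sqrt(0.1712168) = 0.4138

0.4138


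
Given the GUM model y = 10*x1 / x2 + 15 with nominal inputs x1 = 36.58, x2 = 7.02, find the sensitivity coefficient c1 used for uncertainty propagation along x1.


y = 10*x1 / x2 + 15
dy/dx1 = 10/x2
Evaluate at x2 = 7.02: c1 = 10 / 7.02
c1 = 1.4245

1.4245


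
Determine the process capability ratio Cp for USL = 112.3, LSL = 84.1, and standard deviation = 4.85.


Cp = (USL - LSL) / (6 * sigma)
= (112.3 - 84.1) / (6 * 4.85)
= 28.2000 / 29.1000
= 0.9691

0.9691


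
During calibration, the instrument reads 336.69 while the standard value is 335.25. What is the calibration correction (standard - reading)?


Correction = standard - reading
= 335.25 - 336.69
= -1.4400

-1.4400


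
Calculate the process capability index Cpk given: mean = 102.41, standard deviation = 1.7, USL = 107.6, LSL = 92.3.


Cpu = (USL - mean) / (3*sigma) = (107.6 - 102.41) / (3*1.7) = 1.0176
Cpl = (mean - LSL) / (3*sigma) = (102.41 - 92.3) / (3*1.7) = 1.9824
Cpk = min(Cpu, Cpl) = 1.0176

1.0176


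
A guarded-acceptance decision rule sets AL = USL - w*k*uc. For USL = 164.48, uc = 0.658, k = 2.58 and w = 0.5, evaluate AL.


U = k * uc = 2.58 * 0.658 = 1.69764
guard band g = w * U = 0.5 * 1.69764 = 0.84882
AL = USL - g = 164.48 - 0.84882
AL = 163.6312

163.6312


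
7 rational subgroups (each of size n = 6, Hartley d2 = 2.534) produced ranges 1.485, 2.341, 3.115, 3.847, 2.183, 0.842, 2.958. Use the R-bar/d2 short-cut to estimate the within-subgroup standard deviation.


R_bar = (1.485 + 2.341 + 3.115 + 3.847 + 2.183 + 0.842 + 2.958) / 7
R_bar = 16.771 / 7 = 2.3958571
sigma_hat = R_bar / d2 = 2.3958571 / 2.534 = 0.9455

0.9455


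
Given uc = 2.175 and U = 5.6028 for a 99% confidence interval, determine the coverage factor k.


k = U / uc
k = 5.6028 / 2.175
k = 2.576

2.576


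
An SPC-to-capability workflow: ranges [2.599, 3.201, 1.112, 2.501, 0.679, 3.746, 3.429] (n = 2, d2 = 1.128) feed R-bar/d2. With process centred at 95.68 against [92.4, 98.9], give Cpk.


R_bar = (2.599 + 3.201 + 1.112 + 2.501 + 0.679 + 3.746 + 3.429) / 7 = 2.4667143
sigma = R_bar / d2 = 2.4667143 / 1.128 = 2.1868035
Cp = (USL - LSL)/(6*sigma) = (98.9 - 92.4)/(6*2.1868035) = 0.4954
Cpu = (98.9 - 95.68)/(3*2.1868035) = 0.4908
Cpl = (95.68 - 92.4)/(3*2.1868035) = 0.5000
Cpk = min(Cpu, Cpl) = 0.4908

0.4908


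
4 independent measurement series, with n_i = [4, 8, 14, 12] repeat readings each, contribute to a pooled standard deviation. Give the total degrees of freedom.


nu = sum_i (n_i - 1)
nu = ((4 - 1) + (8 - 1) + (14 - 1) + (12 - 1))
nu = 3 + 7 + 13 + 11
nu = 34

34


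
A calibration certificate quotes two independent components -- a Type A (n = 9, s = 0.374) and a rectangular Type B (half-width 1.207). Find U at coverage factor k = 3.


u_A = s / sqrt(n) = 0.374 / sqrt(9) = 0.12466667
u_B = half_width / sqrt(3) = 1.207 / sqrt(3) = 0.69686177
uc = sqrt(u_A^2 + u_B^2) = sqrt(0.12466667^2 + 0.69686177^2) = 0.70792521
U = k * uc = 3 * 0.70792521
U = 2.1238

2.1238


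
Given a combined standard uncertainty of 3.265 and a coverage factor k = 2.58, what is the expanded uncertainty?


U = k * uc
U = 2.58 * 3.265
U = 8.4237

8.4237


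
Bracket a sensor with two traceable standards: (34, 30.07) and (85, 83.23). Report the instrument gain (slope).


slope = (y2 - y1) / (x2 - x1)
= (83.23 - 30.07) / (85 - 34)
= 53.1600 / 51
= 1.0424

1.0424


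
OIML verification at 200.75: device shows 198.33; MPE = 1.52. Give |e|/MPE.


e = indication - reference = 198.33 - 200.75 = -2.4200
|e| = 2.4200
ratio = |e| / MPE = 2.4200 / 1.52
ratio = 1.5921

1.5921


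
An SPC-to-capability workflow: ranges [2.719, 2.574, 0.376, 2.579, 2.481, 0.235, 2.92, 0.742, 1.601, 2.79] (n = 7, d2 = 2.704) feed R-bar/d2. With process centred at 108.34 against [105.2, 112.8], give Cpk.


R_bar = (2.719 + 2.574 + 0.376 + 2.579 + 2.481 + 0.235 + 2.92 + 0.742 + 1.601 + 2.79) / 10 = 1.9017
sigma = R_bar / d2 = 1.9017 / 2.704 = 0.70329142
Cp = (USL - LSL)/(6*sigma) = (112.8 - 105.2)/(6*0.70329142) = 1.8011
Cpu = (112.8 - 108.34)/(3*0.70329142) = 2.1139
Cpl = (108.34 - 105.2)/(3*0.70329142) = 1.4882
Cpk = min(Cpu, Cpl) = 1.4882

1.4882


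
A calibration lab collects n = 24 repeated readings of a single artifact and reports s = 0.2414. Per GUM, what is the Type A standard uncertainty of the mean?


u_A = s / sqrt(n)
u_A = 0.2414 / sqrt(24)
u_A = 0.2414 / 4.8989795
u_A = 0.0493

0.0493


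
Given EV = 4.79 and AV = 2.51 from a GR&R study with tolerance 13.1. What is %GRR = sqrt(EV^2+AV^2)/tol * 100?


GRR = sqrt(EV^2 + AV^2) = sqrt(4.79^2 + 2.51^2) = 5.4077907
%GRR = GRR / tol * 100 = 5.4077907 / 13.1 * 100
%GRR = 41.2808

41.2808


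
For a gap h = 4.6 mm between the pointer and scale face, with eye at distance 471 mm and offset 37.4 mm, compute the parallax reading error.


error = h * offset / d
= 4.6 * 37.4 / 471
= 0.3653

0.3653


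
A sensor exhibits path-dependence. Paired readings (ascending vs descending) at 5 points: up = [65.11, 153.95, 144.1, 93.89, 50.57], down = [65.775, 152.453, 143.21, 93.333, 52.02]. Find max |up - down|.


|65.11 - 65.775| = 0.6650
|153.95 - 152.453| = 1.4970
|144.1 - 143.21| = 0.8900
|93.89 - 93.333| = 0.5570
|50.57 - 52.02| = 1.4500
hysteresis = max(diffs) = 1.4970

1.4970


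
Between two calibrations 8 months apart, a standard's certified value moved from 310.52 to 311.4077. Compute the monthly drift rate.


rate = (v2 - v1) / months
= (311.4077 - 310.52) / 8
= 0.8877 / 8
= 0.1110

0.1110


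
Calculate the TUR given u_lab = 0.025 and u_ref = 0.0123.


TUR = u_lab / u_ref
= 0.025 / 0.0123
= 2.0325

2.0325


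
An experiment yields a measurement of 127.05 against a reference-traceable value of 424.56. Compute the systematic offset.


Systematic error = measured - true
= 127.05 - 424.56
= -297.5100

-297.5100


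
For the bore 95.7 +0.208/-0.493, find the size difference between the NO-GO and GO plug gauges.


GO = nominal - lower_tol (smallest hole = maximum material condition)
GO = 95.7 - 0.493 = 95.207
NO-GO = nominal + upper_tol (largest hole = least material condition)
NO-GO = 95.7 + 0.208 = 95.908
spread = NO-GO - GO = 95.908 - 95.207 = 0.7010

0.7010


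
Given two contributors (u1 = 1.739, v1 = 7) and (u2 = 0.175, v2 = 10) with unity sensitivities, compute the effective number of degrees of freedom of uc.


uc = sqrt(u1^2 + u2^2) = sqrt(1.739^2 + 0.175^2) = 1.7477832
v_eff = uc^4 / (u1^4/v1 + u2^4/v2)
= 1.7477832^4 / (1.739^4/7 + 0.175^4/10)
= 9.3314738 / 1.3065663
v_eff = 7.1420

7.1420


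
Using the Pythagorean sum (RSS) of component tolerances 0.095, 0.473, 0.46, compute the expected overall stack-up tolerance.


RSS = sqrt(0.095^2 + 0.473^2 + 0.46^2)
= sqrt(0.444354)
= 0.6666

0.6666


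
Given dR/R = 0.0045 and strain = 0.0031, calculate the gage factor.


GF = (dR/R) / epsilon
= 0.0045 / 0.0031
= 1.4516

1.4516


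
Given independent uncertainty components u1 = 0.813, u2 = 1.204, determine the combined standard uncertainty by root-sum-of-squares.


uc = sqrt(0.813^2 + 1.204^2)
uc = sqrt(2.110585)
uc = 1.4528

1.4528


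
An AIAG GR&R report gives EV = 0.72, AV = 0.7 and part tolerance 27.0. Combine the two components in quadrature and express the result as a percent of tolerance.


GRR = sqrt(EV^2 + AV^2) = sqrt(0.72^2 + 0.7^2) = 1.0041912
%GRR = GRR / tol * 100 = 1.0041912 / 27.0 * 100
%GRR = 3.7192

3.7192


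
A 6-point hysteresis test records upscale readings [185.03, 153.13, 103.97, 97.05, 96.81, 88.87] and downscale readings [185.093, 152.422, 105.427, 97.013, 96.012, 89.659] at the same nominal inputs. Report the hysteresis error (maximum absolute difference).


|185.03 - 185.093| = 0.0630
|153.13 - 152.422| = 0.7080
|103.97 - 105.427| = 1.4570
|97.05 - 97.013| = 0.0370
|96.81 - 96.012| = 0.7980
|88.87 - 89.659| = 0.7890
hysteresis = max(diffs) = 1.4570

1.4570


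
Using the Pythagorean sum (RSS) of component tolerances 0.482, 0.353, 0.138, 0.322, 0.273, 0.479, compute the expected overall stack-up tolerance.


RSS = sqrt(0.482^2 + 0.353^2 + 0.138^2 + 0.322^2 + 0.273^2 + 0.479^2)
= sqrt(0.783631)
= 0.8852

0.8852


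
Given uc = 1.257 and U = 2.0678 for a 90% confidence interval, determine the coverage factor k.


k = U / uc
k = 2.0678 / 1.257
k = 1.645

1.645


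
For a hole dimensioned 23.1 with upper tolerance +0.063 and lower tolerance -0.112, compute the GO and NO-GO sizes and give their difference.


GO = nominal - lower_tol (smallest hole = maximum material condition)
GO = 23.1 - 0.112 = 22.988
NO-GO = nominal + upper_tol (largest hole = least material condition)
NO-GO = 23.1 + 0.063 = 23.163
spread = NO-GO - GO = 23.163 - 22.988 = 0.1750

0.1750


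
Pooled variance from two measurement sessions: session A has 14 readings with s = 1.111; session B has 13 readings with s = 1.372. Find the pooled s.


s_p = sqrt(((n1-1)*s1^2 + (n2-1)*s2^2) / (n1+n2-2))
numerator = (14-1)*1.111^2 + (13-1)*1.372^2 = 16.046173 + 22.588608 = 38.634781
denominator = 14 + 13 - 2 = 25
s_p^2 = 38.634781 / 25 = 1.5453912
s_p = sqrt(1.5453912) = 1.2431

1.2431


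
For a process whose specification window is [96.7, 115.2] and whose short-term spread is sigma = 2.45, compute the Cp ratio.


Cp = (USL - LSL) / (6 * sigma)
= (115.2 - 96.7) / (6 * 2.45)
= 18.5000 / 14.7000
= 1.2585

1.2585


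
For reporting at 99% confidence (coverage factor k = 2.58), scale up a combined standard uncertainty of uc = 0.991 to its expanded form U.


U = k * uc
U = 2.58 * 0.991
U = 2.5568

2.5568


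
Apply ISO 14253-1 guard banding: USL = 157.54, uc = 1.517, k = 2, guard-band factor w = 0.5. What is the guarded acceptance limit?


U = k * uc = 2 * 1.517 = 3.034
guard band g = w * U = 0.5 * 3.034 = 1.517
AL = USL - g = 157.54 - 1.517
AL = 156.0230

156.0230


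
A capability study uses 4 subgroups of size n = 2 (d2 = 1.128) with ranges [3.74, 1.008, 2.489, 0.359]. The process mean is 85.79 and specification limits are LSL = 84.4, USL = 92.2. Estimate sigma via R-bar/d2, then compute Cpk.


R_bar = (3.74 + 1.008 + 2.489 + 0.359) / 4 = 1.899
sigma = R_bar / d2 = 1.899 / 1.128 = 1.6835106
Cp = (USL - LSL)/(6*sigma) = (92.2 - 84.4)/(6*1.6835106) = 0.7722
Cpu = (92.2 - 85.79)/(3*1.6835106) = 1.2692
Cpl = (85.79 - 84.4)/(3*1.6835106) = 0.2752
Cpk = min(Cpu, Cpl) = 0.2752

0.2752


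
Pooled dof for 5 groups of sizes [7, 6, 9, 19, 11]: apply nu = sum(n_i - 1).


nu = sum_i (n_i - 1)
nu = ((7 - 1) + (6 - 1) + (9 - 1) + (19 - 1) + (11 - 1))
nu = 6 + 5 + 8 + 18 + 10
nu = 47

47


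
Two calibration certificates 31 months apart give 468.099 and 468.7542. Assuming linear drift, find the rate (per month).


rate = (v2 - v1) / months
= (468.7542 - 468.099) / 31
= 0.6552 / 31
= 0.0211

0.0211


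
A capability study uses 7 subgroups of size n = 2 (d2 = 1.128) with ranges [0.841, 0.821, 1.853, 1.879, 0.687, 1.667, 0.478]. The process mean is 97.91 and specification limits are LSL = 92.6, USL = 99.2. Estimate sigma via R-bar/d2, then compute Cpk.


R_bar = (0.841 + 0.821 + 1.853 + 1.879 + 0.687 + 1.667 + 0.478) / 7 = 1.1751429
sigma = R_bar / d2 = 1.1751429 / 1.128 = 1.0417934
Cp = (USL - LSL)/(6*sigma) = (99.2 - 92.6)/(6*1.0417934) = 1.0559
Cpu = (99.2 - 97.91)/(3*1.0417934) = 0.4127
Cpl = (97.91 - 92.6)/(3*1.0417934) = 1.6990
Cpk = min(Cpu, Cpl) = 0.4127

0.4127


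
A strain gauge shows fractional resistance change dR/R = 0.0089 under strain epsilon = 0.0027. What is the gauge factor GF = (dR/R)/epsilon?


GF = (dR/R) / epsilon
= 0.0089 / 0.0027
= 3.2963

3.2963


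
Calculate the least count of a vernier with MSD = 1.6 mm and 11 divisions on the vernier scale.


LC = MSD / n_div
= 1.6 / 11
= 0.1455

0.1455


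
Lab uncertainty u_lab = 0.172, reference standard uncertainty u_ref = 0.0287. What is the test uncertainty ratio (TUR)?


TUR = u_lab / u_ref
= 0.172 / 0.0287
= 5.9930

5.9930


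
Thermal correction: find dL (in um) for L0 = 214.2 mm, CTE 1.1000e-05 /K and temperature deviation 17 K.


dL = L * alpha * dT
= 214.2 * 1.1000e-05 * 17
= 0.0400554 mm
dL_um = 0.0400554 * 1000 = 40.0554 um

40.0554


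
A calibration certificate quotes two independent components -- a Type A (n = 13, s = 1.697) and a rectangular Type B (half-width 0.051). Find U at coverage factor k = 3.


u_A = s / sqrt(n) = 1.697 / sqrt(13) = 0.47066312
u_B = half_width / sqrt(3) = 0.051 / sqrt(3) = 0.029444864
uc = sqrt(u_A^2 + u_B^2) = sqrt(0.47066312^2 + 0.029444864^2) = 0.47158326
U = k * uc = 3 * 0.47158326
U = 1.4147

1.4147


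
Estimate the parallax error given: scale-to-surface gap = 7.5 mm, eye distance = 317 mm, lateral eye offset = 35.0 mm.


error = h * offset / d
= 7.5 * 35.0 / 317
= 0.8281

0.8281


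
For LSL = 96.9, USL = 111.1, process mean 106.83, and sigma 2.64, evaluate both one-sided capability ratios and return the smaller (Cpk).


Cpu = (USL - mean) / (3*sigma) = (111.1 - 106.83) / (3*2.64) = 0.5391
Cpl = (mean - LSL) / (3*sigma) = (106.83 - 96.9) / (3*2.64) = 1.2538
Cpk = min(Cpu, Cpl) = 0.5391

0.5391


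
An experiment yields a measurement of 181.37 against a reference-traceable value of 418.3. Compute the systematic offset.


Systematic error = measured - true
= 181.37 - 418.3
= -236.9300

-236.9300


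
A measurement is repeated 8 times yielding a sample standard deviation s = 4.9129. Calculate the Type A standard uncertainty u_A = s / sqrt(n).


u_A = s / sqrt(n)
u_A = 4.9129 / sqrt(8)
u_A = 4.9129 / 2.8284271
u_A = 1.7370

1.7370


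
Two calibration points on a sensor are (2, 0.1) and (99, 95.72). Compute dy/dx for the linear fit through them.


slope = (y2 - y1) / (x2 - x1)
= (95.72 - 0.1) / (99 - 2)
= 95.6200 / 97
= 0.9858

0.9858


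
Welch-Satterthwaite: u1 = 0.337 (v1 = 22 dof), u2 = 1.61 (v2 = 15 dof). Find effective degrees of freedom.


uc = sqrt(u1^2 + u2^2) = sqrt(0.337^2 + 1.61^2) = 1.6448918
v_eff = uc^4 / (u1^4/v1 + u2^4/v2)
= 1.6448918^4 / (0.337^4/22 + 1.61^4/15)
= 7.3206449 / 0.44851843
v_eff = 16.3218

16.3218


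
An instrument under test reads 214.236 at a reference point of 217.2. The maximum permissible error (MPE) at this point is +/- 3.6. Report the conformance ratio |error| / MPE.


e = indication - reference = 214.236 - 217.2 = -2.9640
|e| = 2.9640
ratio = |e| / MPE = 2.9640 / 3.6
ratio = 0.8233

0.8233


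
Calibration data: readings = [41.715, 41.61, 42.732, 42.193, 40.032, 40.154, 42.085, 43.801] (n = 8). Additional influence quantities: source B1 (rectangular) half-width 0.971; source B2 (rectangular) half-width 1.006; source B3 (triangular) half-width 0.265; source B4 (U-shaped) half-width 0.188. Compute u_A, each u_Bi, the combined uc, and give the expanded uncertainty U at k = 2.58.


mean = (41.715 + 41.61 + 42.732 + 42.193 + 40.032 + 40.154 + 42.085 + 43.801) / 8 = 41.79025
s = sqrt(sum((x - mean)^2)/(n-1)) = 1.2527686
u_A = s / sqrt(n) = 1.2527686 / sqrt(8) = 0.44292059
u_B1 = 0.971 / sqrt(3) = 0.56060711
u_B2 = 1.006 / sqrt(3) = 0.58081437
u_B3 = 0.265 / sqrt(6) = 0.1081858
u_B4 = 0.188 / sqrt(2) = 0.13293607
uc = sqrt(0.44292059^2 + 0.56060711^2 + 0.58081437^2 + 0.1081858^2 + 0.13293607^2) = 0.93657914
U = k * uc = 2.58 * 0.93657914
U = 2.4164

2.4164


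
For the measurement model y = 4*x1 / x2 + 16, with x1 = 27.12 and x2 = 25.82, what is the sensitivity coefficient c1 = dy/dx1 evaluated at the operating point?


y = 4*x1 / x2 + 16
dy/dx1 = 4/x2
Evaluate at x2 = 25.82: c1 = 4 / 25.82
c1 = 0.1549

0.1549


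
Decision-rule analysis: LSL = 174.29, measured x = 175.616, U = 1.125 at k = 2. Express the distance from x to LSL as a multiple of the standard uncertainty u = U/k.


u = U / k = 1.125 / 2 = 0.5625
margin = |LSL - x| = |174.29 - 175.616| = 1.326
z = margin / u = 1.326 / 0.5625
z = 2.3573

2.3573


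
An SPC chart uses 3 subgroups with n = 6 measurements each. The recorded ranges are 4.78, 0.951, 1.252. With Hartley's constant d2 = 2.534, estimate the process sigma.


R_bar = (4.78 + 0.951 + 1.252) / 3
R_bar = 6.983 / 3 = 2.3276667
sigma_hat = R_bar / d2 = 2.3276667 / 2.534 = 0.9186

0.9186


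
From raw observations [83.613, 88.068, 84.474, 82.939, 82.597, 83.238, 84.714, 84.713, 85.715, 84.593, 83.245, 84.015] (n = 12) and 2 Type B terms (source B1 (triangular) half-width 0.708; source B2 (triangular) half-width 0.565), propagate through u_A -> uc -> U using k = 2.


mean = (83.613 + 88.068 + 84.474 + 82.939 + 82.597 + 83.238 + 84.714 + 84.713 + 85.715 + 84.593 + 83.245 + 84.015) / 12 = 84.327
s = sqrt(sum((x - mean)^2)/(n-1)) = 1.4831166
u_A = s / sqrt(n) = 1.4831166 / sqrt(12) = 0.42813888
u_B1 = 0.708 / sqrt(6) = 0.28903979
u_B2 = 0.565 / sqrt(6) = 0.23066028
uc = sqrt(0.42813888^2 + 0.28903979^2 + 0.23066028^2) = 0.56573056
U = k * uc = 2 * 0.56573056
U = 1.1315

1.1315


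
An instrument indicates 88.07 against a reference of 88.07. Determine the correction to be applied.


Correction = standard - reading
= 88.07 - 88.07
= 0

0


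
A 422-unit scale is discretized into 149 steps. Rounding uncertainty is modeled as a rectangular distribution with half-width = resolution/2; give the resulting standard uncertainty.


resolution = range / divisions
resolution = 422 / 149 = 2.8322148
u_res = resolution / (2*sqrt(3))
u_res = 2.8322148 / 3.4641016
u_res = 0.8176

0.8176


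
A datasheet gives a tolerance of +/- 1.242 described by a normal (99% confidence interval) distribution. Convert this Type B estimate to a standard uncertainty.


u_B = half_width / 2.576
u_B = 1.242 / 2.576
u_B = 0.4821

0.4821


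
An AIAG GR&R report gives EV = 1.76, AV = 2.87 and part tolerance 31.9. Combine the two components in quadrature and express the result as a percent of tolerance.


GRR = sqrt(EV^2 + AV^2) = sqrt(1.76^2 + 2.87^2) = 3.3666749
%GRR = GRR / tol * 100 = 3.3666749 / 31.9 * 100
%GRR = 10.5538

10.5538


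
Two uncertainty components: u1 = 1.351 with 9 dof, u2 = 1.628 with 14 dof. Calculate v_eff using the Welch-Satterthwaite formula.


uc = sqrt(u1^2 + u2^2) = sqrt(1.351^2 + 1.628^2) = 2.1155578
v_eff = uc^4 / (u1^4/v1 + u2^4/v2)
= 2.1155578^4 / (1.351^4/9 + 1.628^4/14)
= 20.030859 / 0.87190349
v_eff = 22.9737

22.9737


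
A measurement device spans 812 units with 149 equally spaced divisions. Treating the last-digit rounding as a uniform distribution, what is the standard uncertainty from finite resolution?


resolution = range / divisions
resolution = 812 / 149 = 5.4496644
u_res = resolution / (2*sqrt(3))
u_res = 5.4496644 / 3.4641016
u_res = 1.5732

1.5732


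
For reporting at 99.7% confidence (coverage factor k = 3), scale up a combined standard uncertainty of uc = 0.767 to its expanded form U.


U = k * uc
U = 3 * 0.767
U = 2.3010

2.3010


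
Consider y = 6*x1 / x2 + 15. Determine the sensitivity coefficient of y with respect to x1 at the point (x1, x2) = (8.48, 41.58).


y = 6*x1 / x2 + 15
dy/dx1 = 6/x2
Evaluate at x2 = 41.58: c1 = 6 / 41.58
c1 = 0.1443

0.1443


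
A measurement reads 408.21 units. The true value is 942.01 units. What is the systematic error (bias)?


Systematic error = measured - true
= 408.21 - 942.01
= -533.8000

-533.8000


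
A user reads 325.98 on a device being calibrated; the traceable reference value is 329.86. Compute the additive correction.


Correction = standard - reading
= 329.86 - 325.98
= 3.8800

3.8800


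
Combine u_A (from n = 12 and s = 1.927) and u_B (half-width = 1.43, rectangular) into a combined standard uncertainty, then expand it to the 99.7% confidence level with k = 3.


u_A = s / sqrt(n) = 1.927 / sqrt(12) = 0.55627698
u_B = half_width / sqrt(3) = 1.43 / sqrt(3) = 0.82561088
uc = sqrt(u_A^2 + u_B^2) = sqrt(0.55627698^2 + 0.82561088^2) = 0.99552871
U = k * uc = 3 * 0.99552871
U = 2.9866

2.9866


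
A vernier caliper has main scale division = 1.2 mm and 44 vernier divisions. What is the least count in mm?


LC = MSD / n_div
= 1.2 / 44
= 0.0273

0.0273


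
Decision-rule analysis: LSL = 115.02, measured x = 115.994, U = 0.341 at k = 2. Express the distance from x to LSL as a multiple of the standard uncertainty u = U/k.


u = U / k = 0.341 / 2 = 0.1705
margin = |LSL - x| = |115.02 - 115.994| = 0.974
z = margin / u = 0.974 / 0.1705
z = 5.7126

5.7126


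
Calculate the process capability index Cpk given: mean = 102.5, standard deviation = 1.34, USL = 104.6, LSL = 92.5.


Cpu = (USL - mean) / (3*sigma) = (104.6 - 102.5) / (3*1.34) = 0.5224
Cpl = (mean - LSL) / (3*sigma) = (102.5 - 92.5) / (3*1.34) = 2.4876
Cpk = min(Cpu, Cpl) = 0.5224

0.5224


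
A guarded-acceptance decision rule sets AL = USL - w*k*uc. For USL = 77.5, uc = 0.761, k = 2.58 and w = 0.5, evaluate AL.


U = k * uc = 2.58 * 0.761 = 1.96338
guard band g = w * U = 0.5 * 1.96338 = 0.98169
AL = USL - g = 77.5 - 0.98169
AL = 76.5183

76.5183


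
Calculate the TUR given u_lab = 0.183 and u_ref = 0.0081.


TUR = u_lab / u_ref
= 0.183 / 0.0081
= 22.5926

22.5926


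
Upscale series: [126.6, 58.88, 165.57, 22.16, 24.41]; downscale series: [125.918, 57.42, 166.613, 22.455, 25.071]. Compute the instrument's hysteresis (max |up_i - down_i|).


|126.6 - 125.918| = 0.6820
|58.88 - 57.42| = 1.4600
|165.57 - 166.613| = 1.0430
|22.16 - 22.455| = 0.2950
|24.41 - 25.071| = 0.6610
hysteresis = max(diffs) = 1.4600

1.4600


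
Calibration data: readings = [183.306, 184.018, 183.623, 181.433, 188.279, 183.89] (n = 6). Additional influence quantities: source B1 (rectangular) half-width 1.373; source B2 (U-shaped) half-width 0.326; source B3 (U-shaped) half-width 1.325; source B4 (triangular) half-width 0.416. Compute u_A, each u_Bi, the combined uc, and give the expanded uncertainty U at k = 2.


mean = (183.306 + 184.018 + 183.623 + 181.433 + 188.279 + 183.89) / 6 = 184.0915
s = sqrt(sum((x - mean)^2)/(n-1)) = 2.2576663
u_A = s / sqrt(n) = 2.2576663 / sqrt(6) = 0.92168841
u_B1 = 1.373 / sqrt(3) = 0.79270192
u_B2 = 0.326 / sqrt(2) = 0.23051681
u_B3 = 1.325 / sqrt(2) = 0.93691649
u_B4 = 0.416 / sqrt(6) = 0.16983129
uc = sqrt(0.92168841^2 + 0.79270192^2 + 0.23051681^2 + 0.93691649^2 + 0.16983129^2) = 1.5613068
U = k * uc = 2 * 1.5613068
U = 3.1226

3.1226


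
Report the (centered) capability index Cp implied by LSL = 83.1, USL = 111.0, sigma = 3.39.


Cp = (USL - LSL) / (6 * sigma)
= (111.0 - 83.1) / (6 * 3.39)
= 27.9000 / 20.3400
= 1.3717

1.3717


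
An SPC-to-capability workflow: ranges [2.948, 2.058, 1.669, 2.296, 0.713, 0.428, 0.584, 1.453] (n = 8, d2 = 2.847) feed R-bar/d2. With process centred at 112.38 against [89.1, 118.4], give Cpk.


R_bar = (2.948 + 2.058 + 1.669 + 2.296 + 0.713 + 0.428 + 0.584 + 1.453) / 8 = 1.518625
sigma = R_bar / d2 = 1.518625 / 2.847 = 0.53341236
Cp = (USL - LSL)/(6*sigma) = (118.4 - 89.1)/(6*0.53341236) = 9.1549
Cpu = (118.4 - 112.38)/(3*0.53341236) = 3.7619
Cpl = (112.38 - 89.1)/(3*0.53341236) = 14.5478
Cpk = min(Cpu, Cpl) = 3.7619

3.7619


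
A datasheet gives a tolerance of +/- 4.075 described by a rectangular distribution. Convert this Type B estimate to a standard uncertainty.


u_B = half_width / sqrt(3)
u_B = 4.075 / 1.7320508
u_B = 2.3527

2.3527


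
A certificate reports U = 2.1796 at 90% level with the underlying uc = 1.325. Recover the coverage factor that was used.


k = U / uc
k = 2.1796 / 1.325
k = 1.645

1.645


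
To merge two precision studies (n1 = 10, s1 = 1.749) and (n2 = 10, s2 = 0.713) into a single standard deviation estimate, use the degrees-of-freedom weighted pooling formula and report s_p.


s_p = sqrt(((n1-1)*s1^2 + (n2-1)*s2^2) / (n1+n2-2))
numerator = (10-1)*1.749^2 + (10-1)*0.713^2 = 27.531009 + 4.575321 = 32.10633
denominator = 10 + 10 - 2 = 18
s_p^2 = 32.10633 / 18 = 1.783685
s_p = sqrt(1.783685) = 1.3355

1.3355
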